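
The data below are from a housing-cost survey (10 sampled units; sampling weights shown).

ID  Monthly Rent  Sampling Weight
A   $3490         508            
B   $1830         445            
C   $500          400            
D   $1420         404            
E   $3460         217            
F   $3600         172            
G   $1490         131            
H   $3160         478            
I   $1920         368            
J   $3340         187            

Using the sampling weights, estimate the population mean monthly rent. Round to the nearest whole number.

Weighted sum = 3490×508 + 1830×445 + 500×400 + 1420×404 + 3460×217 + 3600×172 + 1490×131 + 3160×478 + 1920×368 + 3340×187
  = 7767780
Sum of weights = 3310
Weighted mean = 7767780 / 3310 = 2346.7613

2347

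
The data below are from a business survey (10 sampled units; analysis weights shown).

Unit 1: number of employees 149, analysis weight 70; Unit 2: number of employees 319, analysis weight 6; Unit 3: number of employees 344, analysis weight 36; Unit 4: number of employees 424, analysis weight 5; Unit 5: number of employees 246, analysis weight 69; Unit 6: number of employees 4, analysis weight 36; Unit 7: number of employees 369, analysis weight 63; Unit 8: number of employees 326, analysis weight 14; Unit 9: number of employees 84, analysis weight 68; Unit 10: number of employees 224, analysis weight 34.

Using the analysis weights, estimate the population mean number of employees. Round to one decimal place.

Weighted sum = 149×70 + 319×6 + 344×36 + 424×5 + 246×69 + 4×36 + 369×63 + 326×14 + 84×68 + 224×34
  = 10430 + 1914 + 12384 + 2120 + 16974 + 144 + 23247 + 4564 + 5712 + 7616 = 85105
Sum of weights = 70 + 6 + 36 + 5 + 69 + 36 + 63 + 14 + 68 + 34 = 401
Weighted mean = 85105 / 401 = 212.23192

212.2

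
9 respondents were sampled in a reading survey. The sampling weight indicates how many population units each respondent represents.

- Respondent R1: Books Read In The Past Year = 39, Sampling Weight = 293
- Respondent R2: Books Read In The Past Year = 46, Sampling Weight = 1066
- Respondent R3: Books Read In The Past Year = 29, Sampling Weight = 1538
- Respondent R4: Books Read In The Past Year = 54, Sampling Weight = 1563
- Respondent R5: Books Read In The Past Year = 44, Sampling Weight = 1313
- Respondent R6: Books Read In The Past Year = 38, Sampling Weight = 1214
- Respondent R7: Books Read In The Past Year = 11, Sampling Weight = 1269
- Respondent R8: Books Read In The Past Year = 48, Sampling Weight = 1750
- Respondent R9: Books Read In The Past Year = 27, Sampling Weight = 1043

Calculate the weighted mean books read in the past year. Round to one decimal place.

38.0

Weighted sum = 39×293 + 46×1066 + 29×1538 + 54×1563 + 44×1313 + 38×1214 + 11×1269 + 48×1750 + 27×1043
  = 419491
Sum of weights = 11049
Weighted mean = 419491 / 11049 = 37.966422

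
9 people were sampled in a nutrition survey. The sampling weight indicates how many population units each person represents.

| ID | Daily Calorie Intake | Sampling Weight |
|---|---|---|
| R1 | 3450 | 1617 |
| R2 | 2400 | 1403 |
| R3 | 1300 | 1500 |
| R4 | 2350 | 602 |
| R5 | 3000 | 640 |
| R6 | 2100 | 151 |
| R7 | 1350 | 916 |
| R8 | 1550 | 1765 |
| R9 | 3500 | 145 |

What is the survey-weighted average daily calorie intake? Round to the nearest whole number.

2177

Weighted sum = 3450×1617 + 2400×1403 + 1300×1500 + 2350×602 + 3000×640 + 2100×151 + 1350×916 + 1550×1765 + 3500×145
  = 5578650 + 3367200 + 1950000 + 1414700 + 1920000 + 317100 + 1236600 + 2735750 + 507500 = 19027500
Sum of weights = 1617 + 1403 + 1500 + 602 + 640 + 151 + 916 + 1765 + 145 = 8739
Weighted mean = 19027500 / 8739 = 2177.3086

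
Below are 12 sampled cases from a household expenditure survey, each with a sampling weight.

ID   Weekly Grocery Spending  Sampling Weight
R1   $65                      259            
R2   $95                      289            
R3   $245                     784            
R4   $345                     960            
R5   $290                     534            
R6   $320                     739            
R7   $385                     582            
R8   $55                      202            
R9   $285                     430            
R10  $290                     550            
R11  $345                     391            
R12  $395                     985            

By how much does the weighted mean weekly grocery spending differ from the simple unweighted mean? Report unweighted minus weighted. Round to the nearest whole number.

Unweighted sum = 65 + 95 + 245 + 345 + 290 + 320 + 385 + 55 + 285 + 290 + 345 + 395 = 3115
Unweighted mean = 3115 / 12 = 259.58333
Weighted sum = 65×259 + 95×289 + 245×784 + 345×960 + 290×534 + 320×739 + 385×582 + 55×202 + 285×430 + 290×550 + 345×391 + 395×985
  = 16835 + 27455 + 192080 + 331200 + 154860 + 236480 + 224070 + 11110 + 122550 + 159500 + 134895 + 389075 = 2000110
Sum of weights = 259 + 289 + 784 + 960 + 534 + 739 + 582 + 202 + 430 + 550 + 391 + 985 = 6705
Weighted mean = 2000110 / 6705 = 298.30127
Difference (unweighted minus weighted) = -38.717934

-39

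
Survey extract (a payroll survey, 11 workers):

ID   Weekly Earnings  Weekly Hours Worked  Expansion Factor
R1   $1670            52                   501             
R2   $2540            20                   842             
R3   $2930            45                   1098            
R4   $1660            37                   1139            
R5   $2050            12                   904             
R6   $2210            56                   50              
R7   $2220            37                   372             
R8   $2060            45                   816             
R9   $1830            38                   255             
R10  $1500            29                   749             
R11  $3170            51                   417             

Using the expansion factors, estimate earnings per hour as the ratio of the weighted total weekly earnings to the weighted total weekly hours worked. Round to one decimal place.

Σ wᵢ·y = 1670×501 + 2540×842 + 2930×1098 + 1660×1139 + 2050×904 + 2210×50 + 2220×372 + 2060×816 + 1830×255 + 1500×749 + 3170×417
  = 836670 + 2138680 + 3217140 + 1890740 + 1853200 + 110500 + 825840 + 1680960 + 466650 + 1123500 + 1321890 = 15465770
Σ wᵢ·x = 52×501 + 20×842 + 45×1098 + 37×1139 + 12×904 + 56×50 + 37×372 + 45×816 + 38×255 + 29×749 + 51×417
  = 26052 + 16840 + 49410 + 42143 + 10848 + 2800 + 13764 + 36720 + 9690 + 21721 + 21267 = 251255
Ratio = 15465770 / 251255 = 61.554079

61.6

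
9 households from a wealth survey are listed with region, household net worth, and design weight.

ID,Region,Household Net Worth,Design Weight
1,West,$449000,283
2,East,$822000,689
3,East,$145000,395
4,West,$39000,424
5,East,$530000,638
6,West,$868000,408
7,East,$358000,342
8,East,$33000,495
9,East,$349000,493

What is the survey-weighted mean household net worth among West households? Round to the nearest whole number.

West rows: 1, 4, 6
Weighted sum = 449000×283 + 39000×424 + 868000×408
  = 127067000 + 16536000 + 354144000 = 497747000
Sum of weights = 283 + 424 + 408 = 1115
Weighted mean = 497747000 / 1115 = 446409.87

446410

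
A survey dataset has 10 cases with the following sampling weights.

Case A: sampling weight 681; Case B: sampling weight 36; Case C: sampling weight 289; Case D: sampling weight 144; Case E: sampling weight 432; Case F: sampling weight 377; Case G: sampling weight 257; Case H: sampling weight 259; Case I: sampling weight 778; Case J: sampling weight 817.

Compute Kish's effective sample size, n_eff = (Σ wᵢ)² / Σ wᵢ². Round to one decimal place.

Σ wᵢ = 681 + 36 + 289 + 144 + 432 + 377 + 257 + 259 + 778 + 817 = 4070
Σ wᵢ² = 463761 + 1296 + 83521 + 20736 + 186624 + 142129 + 66049 + 67081 + 605284 + 667489 = 2303970
n_eff = 4070² / 2303970 = 16564900 / 2303970 = 7.1897204

7.2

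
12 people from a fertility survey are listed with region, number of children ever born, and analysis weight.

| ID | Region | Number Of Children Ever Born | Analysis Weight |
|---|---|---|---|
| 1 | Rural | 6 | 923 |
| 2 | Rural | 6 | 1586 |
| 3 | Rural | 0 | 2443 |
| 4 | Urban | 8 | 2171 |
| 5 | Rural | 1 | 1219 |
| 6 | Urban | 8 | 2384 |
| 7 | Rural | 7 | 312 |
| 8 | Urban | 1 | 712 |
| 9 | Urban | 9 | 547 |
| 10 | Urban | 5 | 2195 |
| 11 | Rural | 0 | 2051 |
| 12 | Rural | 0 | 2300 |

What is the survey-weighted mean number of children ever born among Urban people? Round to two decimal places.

Urban rows: 4, 6, 8, 9, 10
Weighted sum = 8×2171 + 8×2384 + 1×712 + 9×547 + 5×2195
  = 53050
Sum of weights = 2171 + 2384 + 712 + 547 + 2195 = 8009
Weighted mean = 53050 / 8009 = 6.6237982

6.62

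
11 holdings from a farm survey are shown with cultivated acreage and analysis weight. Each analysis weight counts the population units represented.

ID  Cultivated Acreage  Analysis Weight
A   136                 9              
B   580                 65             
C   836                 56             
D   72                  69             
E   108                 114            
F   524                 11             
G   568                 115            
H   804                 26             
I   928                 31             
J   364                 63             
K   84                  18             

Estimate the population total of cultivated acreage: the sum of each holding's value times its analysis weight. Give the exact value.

248220

Weighted total = 136×9 + 580×65 + 836×56 + 72×69 + 108×114 + 524×11 + 568×115 + 804×26 + 928×31 + 364×63 + 84×18
  = 1224 + 37700 + 46816 + 4968 + 12312 + 5764 + 65320 + 20904 + 28768 + 22932 + 1512 = 248220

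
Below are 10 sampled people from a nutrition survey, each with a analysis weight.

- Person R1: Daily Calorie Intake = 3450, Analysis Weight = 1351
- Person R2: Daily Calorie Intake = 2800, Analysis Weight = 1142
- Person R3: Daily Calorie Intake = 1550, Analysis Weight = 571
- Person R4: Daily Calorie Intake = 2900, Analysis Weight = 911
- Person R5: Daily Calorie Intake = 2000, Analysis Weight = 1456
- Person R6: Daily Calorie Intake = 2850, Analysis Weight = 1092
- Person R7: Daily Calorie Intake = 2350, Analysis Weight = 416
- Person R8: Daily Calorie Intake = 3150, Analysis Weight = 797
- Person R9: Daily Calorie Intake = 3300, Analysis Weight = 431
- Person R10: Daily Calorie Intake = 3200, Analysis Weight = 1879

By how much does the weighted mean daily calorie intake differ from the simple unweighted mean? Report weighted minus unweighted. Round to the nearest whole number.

65

Unweighted sum = 3450 + 2800 + 1550 + 2900 + 2000 + 2850 + 2350 + 3150 + 3300 + 3200 = 27550
Unweighted mean = 27550 / 10 = 2755
Weighted sum = 3450×1351 + 2800×1142 + 1550×571 + 2900×911 + 2000×1456 + 2850×1092 + 2350×416 + 3150×797 + 3300×431 + 3200×1879
  = 28332950
Sum of weights = 1351 + 1142 + 571 + 911 + 1456 + 1092 + 416 + 797 + 431 + 1879 = 10046
Weighted mean = 28332950 / 10046 = 2820.3215
Difference (weighted minus unweighted) = 65.321521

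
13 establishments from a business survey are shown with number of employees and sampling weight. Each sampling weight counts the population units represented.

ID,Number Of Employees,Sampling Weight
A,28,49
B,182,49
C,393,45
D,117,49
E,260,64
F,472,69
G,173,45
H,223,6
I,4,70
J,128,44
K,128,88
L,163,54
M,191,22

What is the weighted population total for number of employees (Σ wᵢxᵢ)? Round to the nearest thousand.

122000

Weighted total = 122219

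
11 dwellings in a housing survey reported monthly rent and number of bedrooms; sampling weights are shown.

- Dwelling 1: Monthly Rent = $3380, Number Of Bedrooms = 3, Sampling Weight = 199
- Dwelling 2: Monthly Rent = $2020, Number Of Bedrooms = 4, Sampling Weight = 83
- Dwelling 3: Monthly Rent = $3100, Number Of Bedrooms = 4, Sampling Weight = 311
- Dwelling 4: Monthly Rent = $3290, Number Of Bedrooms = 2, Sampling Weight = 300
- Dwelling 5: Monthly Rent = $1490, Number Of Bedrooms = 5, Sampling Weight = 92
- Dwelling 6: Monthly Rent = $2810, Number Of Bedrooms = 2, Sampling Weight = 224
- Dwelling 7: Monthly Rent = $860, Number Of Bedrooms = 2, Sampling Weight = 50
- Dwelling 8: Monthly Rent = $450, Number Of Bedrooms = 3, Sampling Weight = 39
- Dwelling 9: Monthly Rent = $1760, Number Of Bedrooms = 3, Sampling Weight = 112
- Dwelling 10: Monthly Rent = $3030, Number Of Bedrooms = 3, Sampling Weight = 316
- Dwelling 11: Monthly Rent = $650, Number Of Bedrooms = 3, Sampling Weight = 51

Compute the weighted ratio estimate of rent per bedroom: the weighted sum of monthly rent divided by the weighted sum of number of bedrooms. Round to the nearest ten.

900

Σ wᵢ·y = 3380×199 + 2020×83 + 3100×311 + 3290×300 + 1490×92 + 2810×224 + 860×50 + 450×39 + 1760×112 + 3030×316 + 650×51
  = 672620 + 167660 + 964100 + 987000 + 137080 + 629440 + 43000 + 17550 + 197120 + 957480 + 33150 = 4806200
Σ wᵢ·x = 3×199 + 4×83 + 4×311 + 2×300 + 5×92 + 2×224 + 2×50 + 3×39 + 3×112 + 3×316 + 3×51
  = 597 + 332 + 1244 + 600 + 460 + 448 + 100 + 117 + 336 + 948 + 153 = 5335
Ratio = 4806200 / 5335 = 900.88097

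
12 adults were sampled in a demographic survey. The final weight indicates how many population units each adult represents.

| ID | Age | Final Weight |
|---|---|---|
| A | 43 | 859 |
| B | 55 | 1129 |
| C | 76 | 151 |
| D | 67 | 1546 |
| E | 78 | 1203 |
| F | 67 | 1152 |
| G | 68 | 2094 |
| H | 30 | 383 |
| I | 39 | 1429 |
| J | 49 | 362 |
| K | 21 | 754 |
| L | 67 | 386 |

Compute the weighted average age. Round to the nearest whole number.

Weighted sum = 43×859 + 55×1129 + 76×151 + 67×1546 + 78×1203 + 67×1152 + 68×2094 + 30×383 + 39×1429 + 49×362 + 21×754 + 67×386
  = 36937 + 62095 + 11476 + 103582 + 93834 + 77184 + 142392 + 11490 + 55731 + 17738 + 15834 + 25862 = 654155
Sum of weights = 859 + 1129 + 151 + 1546 + 1203 + 1152 + 2094 + 383 + 1429 + 362 + 754 + 386 = 11448
Weighted mean = 654155 / 11448 = 57.141422

57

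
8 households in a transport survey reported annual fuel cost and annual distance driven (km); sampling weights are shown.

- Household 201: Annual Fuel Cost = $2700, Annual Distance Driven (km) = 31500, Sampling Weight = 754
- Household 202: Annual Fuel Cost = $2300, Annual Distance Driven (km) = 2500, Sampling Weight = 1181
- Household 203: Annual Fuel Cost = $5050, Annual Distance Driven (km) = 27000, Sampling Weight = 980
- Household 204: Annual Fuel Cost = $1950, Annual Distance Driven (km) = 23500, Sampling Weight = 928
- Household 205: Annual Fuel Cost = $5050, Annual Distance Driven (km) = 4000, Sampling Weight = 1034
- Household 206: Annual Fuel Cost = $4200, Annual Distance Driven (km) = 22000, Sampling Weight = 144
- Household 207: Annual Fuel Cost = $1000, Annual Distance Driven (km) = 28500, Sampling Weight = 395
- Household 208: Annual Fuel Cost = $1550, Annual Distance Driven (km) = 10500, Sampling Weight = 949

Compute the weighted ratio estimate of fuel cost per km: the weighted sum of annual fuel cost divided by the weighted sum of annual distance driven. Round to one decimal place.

0.2

Σ wᵢ·y = 2700×754 + 2300×1181 + 5050×980 + 1950×928 + 5050×1034 + 4200×144 + 1000×395 + 1550×949
  = 19203150
Σ wᵢ·x = 103497500
Ratio = 19203150 / 103497500 = 0.18554216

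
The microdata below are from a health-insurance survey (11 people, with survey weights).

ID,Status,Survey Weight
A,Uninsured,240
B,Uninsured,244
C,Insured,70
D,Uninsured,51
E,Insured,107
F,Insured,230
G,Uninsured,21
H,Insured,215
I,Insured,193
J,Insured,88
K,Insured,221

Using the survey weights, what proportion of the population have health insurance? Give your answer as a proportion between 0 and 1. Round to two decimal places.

Sum of weights for 'Insured' = 70 + 107 + 230 + 215 + 193 + 88 + 221 = 1124
Total weight = 240 + 244 + 70 + 51 + 107 + 230 + 21 + 215 + 193 + 88 + 221 = 1680
Weighted proportion = 1124 / 1680 = 0.66904762

0.67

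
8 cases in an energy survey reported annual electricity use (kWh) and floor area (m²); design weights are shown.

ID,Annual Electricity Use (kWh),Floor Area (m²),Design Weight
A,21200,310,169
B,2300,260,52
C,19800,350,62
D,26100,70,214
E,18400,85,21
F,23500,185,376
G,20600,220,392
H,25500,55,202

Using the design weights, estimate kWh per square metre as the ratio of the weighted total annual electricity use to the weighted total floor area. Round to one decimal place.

Σ wᵢ·y = 21200×169 + 2300×52 + 19800×62 + 26100×214 + 18400×21 + 23500×376 + 20600×392 + 25500×202
  = 3582800 + 119600 + 1227600 + 5585400 + 386400 + 8836000 + 8075200 + 5151000 = 32964000
Σ wᵢ·x = 310×169 + 260×52 + 350×62 + 70×214 + 85×21 + 185×376 + 220×392 + 55×202
  = 52390 + 13520 + 21700 + 14980 + 1785 + 69560 + 86240 + 11110 = 271285
Ratio = 32964000 / 271285 = 121.51059

121.5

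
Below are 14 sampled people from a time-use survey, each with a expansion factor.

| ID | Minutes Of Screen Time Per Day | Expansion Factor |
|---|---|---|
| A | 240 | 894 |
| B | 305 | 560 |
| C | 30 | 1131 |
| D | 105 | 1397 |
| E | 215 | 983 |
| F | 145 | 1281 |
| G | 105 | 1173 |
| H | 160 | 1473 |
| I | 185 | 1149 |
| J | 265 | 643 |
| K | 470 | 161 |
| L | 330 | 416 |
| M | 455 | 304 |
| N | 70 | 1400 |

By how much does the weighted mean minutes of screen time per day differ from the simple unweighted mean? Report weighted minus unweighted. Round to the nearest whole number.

Unweighted sum = 3080
Unweighted mean = 3080 / 14 = 220
Weighted sum = 2154140
Sum of weights = 12965
Weighted mean = 2154140 / 12965 = 166.1504
Difference (weighted minus unweighted) = -53.849595

-54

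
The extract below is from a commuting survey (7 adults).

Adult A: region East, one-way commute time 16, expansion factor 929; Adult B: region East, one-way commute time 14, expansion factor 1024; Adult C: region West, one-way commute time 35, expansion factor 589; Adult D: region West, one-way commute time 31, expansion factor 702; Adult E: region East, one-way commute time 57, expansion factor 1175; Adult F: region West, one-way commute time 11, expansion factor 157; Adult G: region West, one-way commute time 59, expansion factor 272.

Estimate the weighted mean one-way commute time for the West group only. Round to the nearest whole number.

West rows: C, D, F, G
Weighted sum = 35×589 + 31×702 + 11×157 + 59×272
  = 20615 + 21762 + 1727 + 16048 = 60152
Sum of weights = 589 + 702 + 157 + 272 = 1720
Weighted mean = 60152 / 1720 = 34.972093

35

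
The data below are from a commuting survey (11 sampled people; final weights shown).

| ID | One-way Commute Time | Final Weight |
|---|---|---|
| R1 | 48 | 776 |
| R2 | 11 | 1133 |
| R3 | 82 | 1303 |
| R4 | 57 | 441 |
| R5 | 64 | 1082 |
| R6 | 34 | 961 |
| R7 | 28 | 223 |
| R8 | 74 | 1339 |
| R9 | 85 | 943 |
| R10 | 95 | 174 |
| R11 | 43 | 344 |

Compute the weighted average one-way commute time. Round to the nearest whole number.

57

Weighted sum = 48×776 + 11×1133 + 82×1303 + 57×441 + 64×1082 + 34×961 + 28×223 + 74×1339 + 85×943 + 95×174 + 43×344
  = 37248 + 12463 + 106846 + 25137 + 69248 + 32674 + 6244 + 99086 + 80155 + 16530 + 14792 = 500423
Sum of weights = 776 + 1133 + 1303 + 441 + 1082 + 961 + 223 + 1339 + 943 + 174 + 344 = 8719
Weighted mean = 500423 / 8719 = 57.394541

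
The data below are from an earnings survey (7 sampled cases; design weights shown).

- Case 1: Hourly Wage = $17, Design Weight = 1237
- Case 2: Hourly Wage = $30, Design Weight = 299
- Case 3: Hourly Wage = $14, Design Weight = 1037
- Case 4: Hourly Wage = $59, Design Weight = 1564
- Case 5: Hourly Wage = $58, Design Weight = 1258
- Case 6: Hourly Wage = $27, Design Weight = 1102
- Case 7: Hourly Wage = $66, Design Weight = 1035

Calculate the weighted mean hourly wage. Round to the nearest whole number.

41

Weighted sum = 17×1237 + 30×299 + 14×1037 + 59×1564 + 58×1258 + 27×1102 + 66×1035
  = 21029 + 8970 + 14518 + 92276 + 72964 + 29754 + 68310 = 307821
Sum of weights = 1237 + 299 + 1037 + 1564 + 1258 + 1102 + 1035 = 7532
Weighted mean = 307821 / 7532 = 40.868428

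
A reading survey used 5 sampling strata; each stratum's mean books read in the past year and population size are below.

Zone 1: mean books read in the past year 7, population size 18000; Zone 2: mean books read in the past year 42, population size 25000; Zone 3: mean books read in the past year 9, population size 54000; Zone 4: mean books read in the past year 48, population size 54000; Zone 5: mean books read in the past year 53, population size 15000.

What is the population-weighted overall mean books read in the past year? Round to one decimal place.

Σ Nₕ·x̄ₕ = 7×18000 + 42×25000 + 9×54000 + 48×54000 + 53×15000
  = 126000 + 1050000 + 486000 + 2592000 + 795000 = 5049000
Σ Nₕ = 166000
Overall mean = 5049000 / 166000 = 30.415663

30.4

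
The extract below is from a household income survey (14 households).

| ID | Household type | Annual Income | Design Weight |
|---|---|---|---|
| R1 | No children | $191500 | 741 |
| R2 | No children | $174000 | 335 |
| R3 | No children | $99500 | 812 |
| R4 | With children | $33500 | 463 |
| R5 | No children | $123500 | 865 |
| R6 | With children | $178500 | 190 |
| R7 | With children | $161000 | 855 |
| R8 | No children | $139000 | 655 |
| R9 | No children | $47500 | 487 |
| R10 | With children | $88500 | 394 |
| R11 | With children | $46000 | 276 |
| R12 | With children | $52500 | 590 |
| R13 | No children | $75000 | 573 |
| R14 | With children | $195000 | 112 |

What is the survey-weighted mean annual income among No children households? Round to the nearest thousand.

122000

No children rows: R1, R2, R3, R5, R8, R9, R13
Weighted sum = 191500×741 + 174000×335 + 99500×812 + 123500×865 + 139000×655 + 47500×487 + 75000×573
  = 141901500 + 58290000 + 80794000 + 106827500 + 91045000 + 23132500 + 42975000 = 544965500
Sum of weights = 741 + 335 + 812 + 865 + 655 + 487 + 573 = 4468
Weighted mean = 544965500 / 4468 = 121970.79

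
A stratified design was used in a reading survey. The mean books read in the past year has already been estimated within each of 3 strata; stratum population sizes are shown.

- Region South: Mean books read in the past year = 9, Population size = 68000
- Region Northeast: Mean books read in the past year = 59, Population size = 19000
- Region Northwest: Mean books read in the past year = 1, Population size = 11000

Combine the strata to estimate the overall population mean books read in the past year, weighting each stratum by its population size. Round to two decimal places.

Σ Nₕ·x̄ₕ = 9×68000 + 59×19000 + 1×11000
  = 1744000
Σ Nₕ = 98000
Overall mean = 1744000 / 98000 = 17.795918

17.80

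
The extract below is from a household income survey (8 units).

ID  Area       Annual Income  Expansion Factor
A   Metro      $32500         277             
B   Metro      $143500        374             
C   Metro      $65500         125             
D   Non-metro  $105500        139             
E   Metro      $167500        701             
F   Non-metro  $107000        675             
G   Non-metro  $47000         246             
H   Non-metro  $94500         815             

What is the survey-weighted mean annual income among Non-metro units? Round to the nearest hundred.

Non-metro rows: D, F, G, H
Weighted sum = 175469000
Sum of weights = 139 + 675 + 246 + 815 = 1875
Weighted mean = 175469000 / 1875 = 93583.467

93600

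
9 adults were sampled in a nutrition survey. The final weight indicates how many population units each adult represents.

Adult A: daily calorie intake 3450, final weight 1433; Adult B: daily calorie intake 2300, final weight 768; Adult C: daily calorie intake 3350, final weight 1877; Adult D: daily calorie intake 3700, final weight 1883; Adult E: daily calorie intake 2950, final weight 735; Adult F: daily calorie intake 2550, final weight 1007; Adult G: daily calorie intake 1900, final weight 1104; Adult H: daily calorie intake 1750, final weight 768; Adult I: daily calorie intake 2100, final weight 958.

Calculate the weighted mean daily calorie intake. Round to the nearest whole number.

Weighted sum = 3450×1433 + 2300×768 + 3350×1877 + 3700×1883 + 2950×735 + 2550×1007 + 1900×1104 + 1750×768 + 2100×958
  = 4943850 + 1766400 + 6287950 + 6967100 + 2168250 + 2567850 + 2097600 + 1344000 + 2011800 = 30154800
Sum of weights = 10533
Weighted mean = 30154800 / 10533 = 2862.8881

2863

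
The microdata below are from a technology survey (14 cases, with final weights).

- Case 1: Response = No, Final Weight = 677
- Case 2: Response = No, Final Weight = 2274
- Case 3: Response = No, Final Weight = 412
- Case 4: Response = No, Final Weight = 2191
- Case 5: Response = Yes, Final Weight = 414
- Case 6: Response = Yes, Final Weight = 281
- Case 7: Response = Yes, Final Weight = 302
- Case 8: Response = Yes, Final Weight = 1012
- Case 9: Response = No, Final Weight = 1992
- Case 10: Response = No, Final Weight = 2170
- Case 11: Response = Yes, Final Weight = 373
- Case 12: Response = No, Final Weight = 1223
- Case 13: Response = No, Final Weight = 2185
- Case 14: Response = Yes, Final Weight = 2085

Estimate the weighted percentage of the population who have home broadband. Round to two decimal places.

Sum of weights for 'Yes' = 414 + 281 + 302 + 1012 + 373 + 2085 = 4467
Total weight = 17591
Weighted proportion = 4467 / 17591 = 0.25393667 → 25.393667%

25.39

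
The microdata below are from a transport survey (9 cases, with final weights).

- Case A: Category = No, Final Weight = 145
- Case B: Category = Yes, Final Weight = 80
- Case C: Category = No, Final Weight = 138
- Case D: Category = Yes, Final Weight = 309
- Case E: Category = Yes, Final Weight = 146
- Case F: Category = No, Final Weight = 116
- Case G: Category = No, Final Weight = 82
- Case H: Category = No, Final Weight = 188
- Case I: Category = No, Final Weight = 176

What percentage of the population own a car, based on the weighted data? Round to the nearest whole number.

39

Sum of weights for 'Yes' = 80 + 309 + 146 = 535
Total weight = 1380
Weighted proportion = 535 / 1380 = 0.38768116 → 38.768116%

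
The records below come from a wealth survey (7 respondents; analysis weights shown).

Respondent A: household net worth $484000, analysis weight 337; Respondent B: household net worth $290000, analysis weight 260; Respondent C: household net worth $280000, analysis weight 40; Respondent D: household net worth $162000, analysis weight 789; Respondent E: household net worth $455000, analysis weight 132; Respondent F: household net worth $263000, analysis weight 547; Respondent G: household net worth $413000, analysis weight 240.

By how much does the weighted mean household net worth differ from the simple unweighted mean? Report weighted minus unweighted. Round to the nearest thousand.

Unweighted sum = 484000 + 290000 + 280000 + 162000 + 455000 + 263000 + 413000 = 2347000
Unweighted mean = 2347000 / 7 = 335285.71
Weighted sum = 484000×337 + 290000×260 + 280000×40 + 162000×789 + 455000×132 + 263000×547 + 413000×240
  = 680567000
Sum of weights = 2345
Weighted mean = 680567000 / 2345 = 290220.47
Difference (weighted minus unweighted) = -45065.245

-45000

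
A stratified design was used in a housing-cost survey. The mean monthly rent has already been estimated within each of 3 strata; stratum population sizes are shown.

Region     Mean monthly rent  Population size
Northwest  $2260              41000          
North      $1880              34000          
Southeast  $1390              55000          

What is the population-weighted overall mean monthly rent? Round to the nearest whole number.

1793

Σ Nₕ·x̄ₕ = 2260×41000 + 1880×34000 + 1390×55000
  = 92660000 + 63920000 + 76450000 = 233030000
Σ Nₕ = 41000 + 34000 + 55000 = 130000
Overall mean = 233030000 / 130000 = 1792.5385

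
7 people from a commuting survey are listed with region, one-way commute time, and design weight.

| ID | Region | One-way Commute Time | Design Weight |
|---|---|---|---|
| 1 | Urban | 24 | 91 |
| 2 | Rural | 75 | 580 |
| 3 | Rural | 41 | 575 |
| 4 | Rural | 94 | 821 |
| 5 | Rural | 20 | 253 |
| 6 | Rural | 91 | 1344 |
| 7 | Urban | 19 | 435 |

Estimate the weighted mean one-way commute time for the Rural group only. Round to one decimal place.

76.0

Rural rows: 2, 3, 4, 5, 6
Weighted sum = 75×580 + 41×575 + 94×821 + 20×253 + 91×1344
  = 43500 + 23575 + 77174 + 5060 + 122304 = 271613
Sum of weights = 580 + 575 + 821 + 253 + 1344 = 3573
Weighted mean = 271613 / 3573 = 76.018192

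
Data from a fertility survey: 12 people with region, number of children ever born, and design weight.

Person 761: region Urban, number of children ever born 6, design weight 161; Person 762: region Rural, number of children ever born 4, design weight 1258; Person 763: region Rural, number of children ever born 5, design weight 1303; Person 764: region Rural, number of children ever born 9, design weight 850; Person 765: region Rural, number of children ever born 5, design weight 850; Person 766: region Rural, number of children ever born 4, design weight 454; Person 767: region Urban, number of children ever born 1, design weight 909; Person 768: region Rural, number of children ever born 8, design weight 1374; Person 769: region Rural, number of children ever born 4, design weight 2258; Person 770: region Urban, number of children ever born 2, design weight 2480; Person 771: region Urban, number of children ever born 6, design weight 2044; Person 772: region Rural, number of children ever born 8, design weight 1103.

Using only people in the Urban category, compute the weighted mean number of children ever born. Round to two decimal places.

3.41

Urban rows: 761, 767, 770, 771
Weighted sum = 6×161 + 1×909 + 2×2480 + 6×2044
  = 19099
Sum of weights = 161 + 909 + 2480 + 2044 = 5594
Weighted mean = 19099 / 5594 = 3.4141938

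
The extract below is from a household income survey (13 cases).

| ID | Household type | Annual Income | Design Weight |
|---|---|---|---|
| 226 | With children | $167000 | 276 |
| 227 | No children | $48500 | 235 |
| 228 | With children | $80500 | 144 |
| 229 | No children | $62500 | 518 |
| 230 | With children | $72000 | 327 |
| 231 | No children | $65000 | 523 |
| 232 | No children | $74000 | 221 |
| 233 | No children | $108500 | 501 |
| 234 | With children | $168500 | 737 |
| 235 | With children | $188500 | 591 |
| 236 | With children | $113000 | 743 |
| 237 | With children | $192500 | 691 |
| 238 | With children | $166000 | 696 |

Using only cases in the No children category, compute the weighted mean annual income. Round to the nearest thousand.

No children rows: 227, 229, 231, 232, 233
Weighted sum = 48500×235 + 62500×518 + 65000×523 + 74000×221 + 108500×501
  = 11397500 + 32375000 + 33995000 + 16354000 + 54358500 = 148480000
Sum of weights = 235 + 518 + 523 + 221 + 501 = 1998
Weighted mean = 148480000 / 1998 = 74314.314

74000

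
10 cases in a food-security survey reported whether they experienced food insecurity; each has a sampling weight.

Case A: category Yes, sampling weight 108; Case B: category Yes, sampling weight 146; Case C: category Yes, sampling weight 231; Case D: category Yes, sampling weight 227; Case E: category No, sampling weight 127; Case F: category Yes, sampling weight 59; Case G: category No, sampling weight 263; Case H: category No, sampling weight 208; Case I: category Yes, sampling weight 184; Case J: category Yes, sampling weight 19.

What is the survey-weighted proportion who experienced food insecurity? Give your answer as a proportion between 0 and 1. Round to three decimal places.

0.620

Sum of weights for 'Yes' = 108 + 146 + 231 + 227 + 59 + 184 + 19 = 974
Total weight = 108 + 146 + 231 + 227 + 127 + 59 + 263 + 208 + 184 + 19 = 1572
Weighted proportion = 974 / 1572 = 0.61959288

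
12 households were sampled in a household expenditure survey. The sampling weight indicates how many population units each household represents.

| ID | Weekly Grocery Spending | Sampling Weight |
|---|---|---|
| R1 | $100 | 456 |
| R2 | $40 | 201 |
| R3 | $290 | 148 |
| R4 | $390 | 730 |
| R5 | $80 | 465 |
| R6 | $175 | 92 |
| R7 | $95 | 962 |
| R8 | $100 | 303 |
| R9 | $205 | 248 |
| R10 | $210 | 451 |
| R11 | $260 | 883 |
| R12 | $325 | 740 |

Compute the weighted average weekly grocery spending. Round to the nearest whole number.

206

Weighted sum = 100×456 + 40×201 + 290×148 + 390×730 + 80×465 + 175×92 + 95×962 + 100×303 + 205×248 + 210×451 + 260×883 + 325×740
  = 45600 + 8040 + 42920 + 284700 + 37200 + 16100 + 91390 + 30300 + 50840 + 94710 + 229580 + 240500 = 1171880
Sum of weights = 456 + 201 + 148 + 730 + 465 + 92 + 962 + 303 + 248 + 451 + 883 + 740 = 5679
Weighted mean = 1171880 / 5679 = 206.35323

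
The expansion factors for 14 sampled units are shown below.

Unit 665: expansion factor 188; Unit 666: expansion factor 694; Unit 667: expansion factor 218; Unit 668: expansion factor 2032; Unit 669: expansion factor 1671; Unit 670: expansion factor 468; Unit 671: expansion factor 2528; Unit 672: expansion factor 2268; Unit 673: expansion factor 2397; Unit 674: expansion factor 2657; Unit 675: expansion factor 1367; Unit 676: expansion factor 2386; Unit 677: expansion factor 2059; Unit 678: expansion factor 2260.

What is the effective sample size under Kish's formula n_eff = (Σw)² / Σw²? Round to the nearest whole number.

11

Σ wᵢ = 23193
Σ wᵢ² = 48953425
n_eff = 23193² / 48953425 = 537915249 / 48953425 = 10.988307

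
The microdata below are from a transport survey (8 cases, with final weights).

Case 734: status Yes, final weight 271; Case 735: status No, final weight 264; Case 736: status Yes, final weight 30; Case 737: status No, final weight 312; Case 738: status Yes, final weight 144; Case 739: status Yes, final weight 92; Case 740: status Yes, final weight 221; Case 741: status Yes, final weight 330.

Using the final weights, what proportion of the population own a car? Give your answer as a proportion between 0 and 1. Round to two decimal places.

Sum of weights for 'Yes' = 271 + 30 + 144 + 92 + 221 + 330 = 1088
Total weight = 1664
Weighted proportion = 1088 / 1664 = 0.65384615

0.65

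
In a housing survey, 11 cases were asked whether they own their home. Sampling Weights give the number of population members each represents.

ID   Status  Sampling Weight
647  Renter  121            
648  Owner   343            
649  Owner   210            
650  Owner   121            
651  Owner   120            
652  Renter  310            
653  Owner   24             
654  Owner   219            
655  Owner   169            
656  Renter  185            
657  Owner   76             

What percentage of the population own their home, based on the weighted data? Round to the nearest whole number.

Sum of weights for 'Owner' = 343 + 210 + 121 + 120 + 24 + 219 + 169 + 76 = 1282
Total weight = 121 + 343 + 210 + 121 + 120 + 310 + 24 + 219 + 169 + 185 + 76 = 1898
Weighted proportion = 1282 / 1898 = 0.67544784 → 67.544784%

68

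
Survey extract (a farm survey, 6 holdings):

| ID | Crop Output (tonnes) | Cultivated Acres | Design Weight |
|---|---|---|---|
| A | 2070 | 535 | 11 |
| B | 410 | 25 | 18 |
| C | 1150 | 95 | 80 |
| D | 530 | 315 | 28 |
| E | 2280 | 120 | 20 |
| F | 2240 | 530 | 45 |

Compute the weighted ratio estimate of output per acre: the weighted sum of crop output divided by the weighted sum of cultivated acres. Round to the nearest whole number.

Σ wᵢ·y = 2070×11 + 410×18 + 1150×80 + 530×28 + 2280×20 + 2240×45
  = 283390
Σ wᵢ·x = 49005
Ratio = 283390 / 49005 = 5.7828793

6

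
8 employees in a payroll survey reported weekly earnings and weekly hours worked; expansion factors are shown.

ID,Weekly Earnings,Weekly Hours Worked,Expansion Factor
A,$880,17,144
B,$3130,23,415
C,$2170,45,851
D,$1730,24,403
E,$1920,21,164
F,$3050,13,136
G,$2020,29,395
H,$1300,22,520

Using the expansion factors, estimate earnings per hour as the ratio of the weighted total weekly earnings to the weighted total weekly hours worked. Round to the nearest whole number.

70

Σ wᵢ·y = 880×144 + 3130×415 + 2170×851 + 1730×403 + 1920×164 + 3050×136 + 2020×395 + 1300×520
  = 6173110
Σ wᵢ·x = 17×144 + 23×415 + 45×851 + 24×403 + 21×164 + 13×136 + 29×395 + 22×520
  = 88067
Ratio = 6173110 / 88067 = 70.095609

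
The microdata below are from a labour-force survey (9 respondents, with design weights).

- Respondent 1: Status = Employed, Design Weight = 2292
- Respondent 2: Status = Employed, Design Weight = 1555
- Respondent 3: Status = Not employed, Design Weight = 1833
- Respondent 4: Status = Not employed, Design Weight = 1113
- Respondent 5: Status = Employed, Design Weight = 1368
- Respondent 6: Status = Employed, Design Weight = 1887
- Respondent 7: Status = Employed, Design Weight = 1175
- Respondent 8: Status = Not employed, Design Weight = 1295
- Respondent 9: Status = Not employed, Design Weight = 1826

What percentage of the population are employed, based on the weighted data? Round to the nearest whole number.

Sum of weights for 'Employed' = 2292 + 1555 + 1368 + 1887 + 1175 = 8277
Total weight = 2292 + 1555 + 1833 + 1113 + 1368 + 1887 + 1175 + 1295 + 1826 = 14344
Weighted proportion = 8277 / 14344 = 0.57703569 → 57.703569%

58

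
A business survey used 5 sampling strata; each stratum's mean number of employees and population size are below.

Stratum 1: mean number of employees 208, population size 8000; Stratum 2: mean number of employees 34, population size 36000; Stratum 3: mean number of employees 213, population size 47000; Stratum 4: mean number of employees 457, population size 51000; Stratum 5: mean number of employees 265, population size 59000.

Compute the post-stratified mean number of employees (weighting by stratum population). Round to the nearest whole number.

258

Σ Nₕ·x̄ₕ = 51841000
Σ Nₕ = 8000 + 36000 + 47000 + 51000 + 59000 = 201000
Overall mean = 51841000 / 201000 = 257.91542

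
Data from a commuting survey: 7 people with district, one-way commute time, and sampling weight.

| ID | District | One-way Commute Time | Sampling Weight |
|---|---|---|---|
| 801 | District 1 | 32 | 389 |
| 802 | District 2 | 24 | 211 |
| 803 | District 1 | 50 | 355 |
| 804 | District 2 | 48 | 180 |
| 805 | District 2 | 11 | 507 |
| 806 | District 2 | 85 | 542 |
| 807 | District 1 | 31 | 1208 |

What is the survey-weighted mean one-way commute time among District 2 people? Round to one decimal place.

45.4

District 2 rows: 802, 804, 805, 806
Weighted sum = 24×211 + 48×180 + 11×507 + 85×542
  = 5064 + 8640 + 5577 + 46070 = 65351
Sum of weights = 211 + 180 + 507 + 542 = 1440
Weighted mean = 65351 / 1440 = 45.382639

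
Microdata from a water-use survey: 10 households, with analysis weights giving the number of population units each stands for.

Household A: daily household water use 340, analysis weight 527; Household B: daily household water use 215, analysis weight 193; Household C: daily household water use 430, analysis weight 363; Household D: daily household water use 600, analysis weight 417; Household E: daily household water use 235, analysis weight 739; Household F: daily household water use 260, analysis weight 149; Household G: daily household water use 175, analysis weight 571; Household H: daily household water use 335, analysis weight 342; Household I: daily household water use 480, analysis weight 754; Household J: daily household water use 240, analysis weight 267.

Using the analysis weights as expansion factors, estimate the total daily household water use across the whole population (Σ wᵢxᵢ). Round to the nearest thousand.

1480000

Weighted total = 340×527 + 215×193 + 430×363 + 600×417 + 235×739 + 260×149 + 175×571 + 335×342 + 480×754 + 240×267
  = 179180 + 41495 + 156090 + 250200 + 173665 + 38740 + 99925 + 114570 + 361920 + 64080 = 1479865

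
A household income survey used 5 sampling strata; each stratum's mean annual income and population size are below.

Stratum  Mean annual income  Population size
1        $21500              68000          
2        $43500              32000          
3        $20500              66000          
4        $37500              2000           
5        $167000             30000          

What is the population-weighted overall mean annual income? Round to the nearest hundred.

Σ Nₕ·x̄ₕ = 21500×68000 + 43500×32000 + 20500×66000 + 37500×2000 + 167000×30000
  = 1462000000 + 1392000000 + 1353000000 + 75000000 + 5010000000 = 9292000000
Σ Nₕ = 68000 + 32000 + 66000 + 2000 + 30000 = 198000
Overall mean = 9292000000 / 198000 = 46929.293

46900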